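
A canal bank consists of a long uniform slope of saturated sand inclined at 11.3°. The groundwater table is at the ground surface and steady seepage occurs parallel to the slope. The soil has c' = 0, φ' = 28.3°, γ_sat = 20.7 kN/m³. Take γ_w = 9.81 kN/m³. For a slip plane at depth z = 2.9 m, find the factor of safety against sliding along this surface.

With seepage parallel to the slope and the water table at the surface, the effective normal stress on the slip plane uses the buoyant unit weight γ' = γ_sat − γ_w while the driving shear stress uses γ_sat:
FS = [c' + γ' z cos²β tanφ'] / [γ_sat z sinβ cosβ]
(For c' = 0 this reduces to FS = (γ'/γ_sat)·tanφ'/tanβ.)
γ' = 20.7 − 9.81 = 10.89 kN/m³
Numerator = 0.0 + 10.89·2.9·cos²11.3°·tan28.3° = 0.0 + 10.89·2.9·0.9616·0.5384 = 16.352 kPa
Denominator = 20.7·2.9·sin11.3°·cos11.3° = 20.7·2.9·0.1959·0.9806 = 11.535 kPa
FS = 16.352 / 11.535 = 1.418

FS = 1.42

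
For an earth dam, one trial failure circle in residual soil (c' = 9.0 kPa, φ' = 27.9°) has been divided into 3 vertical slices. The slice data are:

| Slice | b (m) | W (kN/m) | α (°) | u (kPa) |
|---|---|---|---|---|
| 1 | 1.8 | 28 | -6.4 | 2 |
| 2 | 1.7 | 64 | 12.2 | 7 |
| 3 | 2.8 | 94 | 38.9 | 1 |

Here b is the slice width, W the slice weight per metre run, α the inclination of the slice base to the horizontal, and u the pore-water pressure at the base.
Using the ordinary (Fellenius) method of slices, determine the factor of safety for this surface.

FS = 2.03

Ordinary method of slices: FS = Σ[c'·Δl_i + (W_i cosα_i − u_i·Δl_i)·tanφ'] / Σ W_i sinα_i, with Δl_i = b_i / cosα_i.
Slice 1: Δl = 1.8/cos(-6.4°) = 1.811 m; N'_1 = 28·cos(-6.4°) − 2·1.811 = 24.2; c'Δl = 16.30; W sinα = -3.1
Slice 2: Δl = 1.7/cos12.2° = 1.739 m; N'_2 = 64·cos12.2° − 7·1.739 = 50.4; c'Δl = 15.65; W sinα = 13.5
Slice 3: Δl = 2.8/cos38.9° = 3.598 m; N'_3 = 94·cos38.9° − 1·3.598 = 69.6; c'Δl = 32.38; W sinα = 59.0
Σc'Δl = 64.3 kN/m; ΣN' = 144.1 kN/m; ΣW sinα = 69.4 kN/m
Resisting = 64.3 + 144.1·tan27.9° = 64.3 + 76.3 = 140.7 kN/m
FS = 140.7 / 69.4 = 2.026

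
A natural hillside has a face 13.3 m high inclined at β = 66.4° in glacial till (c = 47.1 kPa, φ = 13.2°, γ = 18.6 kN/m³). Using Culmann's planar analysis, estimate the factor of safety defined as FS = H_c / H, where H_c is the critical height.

FS = 1.69

H_c = (4c/γ) · sinβ cosφ / [1 − cos(β − φ)]
    = (4·47.1/18.6) · sin66.4°·cos13.2° / [1 − cos53.2°]
    = 10.129 · 0.8922 / 0.4010 = 22.54 m
FS = H_c / H = 22.54 / 13.3 = 1.694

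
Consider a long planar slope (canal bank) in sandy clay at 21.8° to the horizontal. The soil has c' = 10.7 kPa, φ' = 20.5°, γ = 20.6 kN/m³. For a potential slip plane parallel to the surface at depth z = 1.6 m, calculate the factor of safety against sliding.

FS = 1.88

For an infinite slope with a slip plane parallel to the surface (no pore pressure): FS = [c' + γz cos²β tanφ'] / [γz sinβ cosβ].
γz = 20.6·1.6 = 32.96 kN/m²
Numerator = 10.7 + 32.96·cos²21.8°·tan20.5° = 10.7 + 32.96·0.8621·0.3739 = 21.324 kPa
Denominator = 32.96·sin21.8°·cos21.8° = 32.96·0.3714·0.9285 = 11.365 kPa
FS = 21.324 / 11.365 = 1.876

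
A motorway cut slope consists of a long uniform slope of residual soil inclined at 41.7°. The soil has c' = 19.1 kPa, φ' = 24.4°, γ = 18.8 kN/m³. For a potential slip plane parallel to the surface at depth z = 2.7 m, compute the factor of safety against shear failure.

For an infinite slope with a slip plane parallel to the surface (no pore pressure): FS = [c' + γz cos²β tanφ'] / [γz sinβ cosβ].
γz = 18.8·2.7 = 50.76 kN/m²
Numerator = 19.1 + 50.76·cos²41.7°·tan24.4° = 19.1 + 50.76·0.5575·0.4536 = 31.936 kPa
Denominator = 50.76·sin41.7°·cos41.7° = 50.76·0.6652·0.7466 = 25.212 kPa
FS = 31.936 / 25.212 = 1.267

FS = 1.27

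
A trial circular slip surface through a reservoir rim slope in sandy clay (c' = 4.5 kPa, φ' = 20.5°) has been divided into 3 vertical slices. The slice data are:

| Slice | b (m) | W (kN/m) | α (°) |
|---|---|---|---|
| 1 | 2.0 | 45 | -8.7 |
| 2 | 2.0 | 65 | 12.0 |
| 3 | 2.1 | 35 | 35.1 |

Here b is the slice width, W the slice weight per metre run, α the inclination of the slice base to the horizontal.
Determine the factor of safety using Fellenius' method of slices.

FS = 3.02

Ordinary method of slices: FS = Σ[c'·Δl_i + (W_i cosα_i)·tanφ'] / Σ W_i sinα_i, with Δl_i = b_i / cosα_i.
Slice 1: Δl = 2.0/cos(-8.7°) = 2.023 m; N'_1 = 45·cos(-8.7°) = 44.5; c'Δl = 9.10; W sinα = -6.8
Slice 2: Δl = 2.0/cos12.0° = 2.045 m; N'_2 = 65·cos12.0° = 63.6; c'Δl = 9.20; W sinα = 13.5
Slice 3: Δl = 2.1/cos35.1° = 2.567 m; N'_3 = 35·cos35.1° = 28.6; c'Δl = 11.55; W sinα = 20.1
Σc'Δl = 29.9 kN/m; ΣN' = 136.7 kN/m; ΣW sinα = 26.8 kN/m
Resisting = 29.9 + 136.7·tan20.5° = 29.9 + 51.1 = 81.0 kN/m
FS = 81.0 / 26.8 = 3.017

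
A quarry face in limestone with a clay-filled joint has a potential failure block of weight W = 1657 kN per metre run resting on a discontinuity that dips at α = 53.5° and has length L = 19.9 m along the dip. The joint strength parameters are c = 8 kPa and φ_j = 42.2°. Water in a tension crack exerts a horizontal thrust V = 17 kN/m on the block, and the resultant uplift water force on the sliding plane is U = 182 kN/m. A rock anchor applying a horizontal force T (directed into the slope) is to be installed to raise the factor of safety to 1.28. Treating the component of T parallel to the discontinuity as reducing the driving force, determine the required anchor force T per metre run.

T = 565 kN/m

Resolving forces along and normal to the sliding plane, with the horizontal anchor force T adding T·sinα to the effective normal force and T·cosα acting up the plane against the driving force:
FS = [cL + (W cosα − U − V sinα + T sinα) tanφ_j] / [W sinα + V cosα − T cosα]
Without the anchor: N' = 790.0 kN/m, driving T_d = 1342.1 kN/m, resisting R = 8·19.9 + 790.0·tan42.2° = 875.5 kN/m, FS = 0.65.
Setting FS = 1.28 and solving for T:
1.28·(1342.1 − T cos53.5°) = 875.5 + T sin53.5°·tan42.2°
T·(sin53.5°·tan42.2° + 1.28·cos53.5°) = 1.28·1342.1 − 875.5
T·(0.8039·0.9067 + 1.28·0.5948) = 1717.9 − 875.5 = 842.4
T·1.4903 = 842.4
T = 565.3 kN/m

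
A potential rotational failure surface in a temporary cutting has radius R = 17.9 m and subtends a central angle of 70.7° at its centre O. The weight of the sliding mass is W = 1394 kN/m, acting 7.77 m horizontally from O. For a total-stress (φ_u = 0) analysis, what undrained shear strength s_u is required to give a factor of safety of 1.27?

s_u = 34.8 kPa

FS = s_u·L_a·R / (W·d), so s_u = FS·W·d / (L_a·R).
Arc length L_a = R·θ = 17.9·(70.7°·π/180) = 17.9·1.2339 = 22.09 m
s_u = 1.27·1394·7.77 / (22.09·17.9) = 13755.9 / 395.37 = 34.79 kPa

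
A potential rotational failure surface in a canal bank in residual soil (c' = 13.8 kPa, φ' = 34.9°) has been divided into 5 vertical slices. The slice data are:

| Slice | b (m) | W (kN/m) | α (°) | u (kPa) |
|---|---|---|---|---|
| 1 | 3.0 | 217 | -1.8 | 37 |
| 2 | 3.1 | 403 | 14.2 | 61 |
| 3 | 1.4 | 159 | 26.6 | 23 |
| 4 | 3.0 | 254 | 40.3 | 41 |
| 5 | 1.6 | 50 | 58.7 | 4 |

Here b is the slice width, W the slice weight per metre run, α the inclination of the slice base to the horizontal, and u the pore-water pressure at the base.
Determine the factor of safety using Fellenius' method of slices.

FS = 1.41

Ordinary method of slices: FS = Σ[c'·Δl_i + (W_i cosα_i − u_i·Δl_i)·tanφ'] / Σ W_i sinα_i, with Δl_i = b_i / cosα_i.
Slice 1: Δl = 3.0/cos(-1.8°) = 3.001 m; N'_1 = 217·cos(-1.8°) − 37·3.001 = 105.8; c'Δl = 41.42; W sinα = -6.8
Slice 2: Δl = 3.1/cos14.2° = 3.198 m; N'_2 = 403·cos14.2° − 61·3.198 = 195.6; c'Δl = 44.13; W sinα = 98.9
Slice 3: Δl = 1.4/cos26.6° = 1.566 m; N'_3 = 159·cos26.6° − 23·1.566 = 106.2; c'Δl = 21.61; W sinα = 71.2
Slice 4: Δl = 3.0/cos40.3° = 3.934 m; N'_4 = 254·cos40.3° − 41·3.934 = 32.4; c'Δl = 54.28; W sinα = 164.3
Slice 5: Δl = 1.6/cos58.7° = 3.080 m; N'_5 = 50·cos58.7° − 4·3.080 = 13.7; c'Δl = 42.50; W sinα = 42.7
Σc'Δl = 203.9 kN/m; ΣN' = 453.7 kN/m; ΣW sinα = 370.2 kN/m
Resisting = 203.9 + 453.7·tan34.9° = 203.9 + 316.5 = 520.5 kN/m
FS = 520.5 / 370.2 = 1.406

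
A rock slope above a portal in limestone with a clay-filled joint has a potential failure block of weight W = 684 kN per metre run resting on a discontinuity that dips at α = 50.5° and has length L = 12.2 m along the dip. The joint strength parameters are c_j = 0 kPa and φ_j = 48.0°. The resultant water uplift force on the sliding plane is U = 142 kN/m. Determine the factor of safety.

Resolving the block weight along and normal to the plane and applying the Mohr–Coulomb strength on the joint:
N' = W cosα − U = 684·cos50.5° − 142 = 293.1 kN/m
Driving force T = W sinα = 684·sin50.5° = 527.8 kN/m
Resisting force R = c_j·L + N'·tanφ_j = 0·12.2 + 293.1·tan48.0° = 0.0 + 325.5 = 325.5 kN/m
FS = R / T = 325.5 / 527.8 = 0.617

FS = 0.62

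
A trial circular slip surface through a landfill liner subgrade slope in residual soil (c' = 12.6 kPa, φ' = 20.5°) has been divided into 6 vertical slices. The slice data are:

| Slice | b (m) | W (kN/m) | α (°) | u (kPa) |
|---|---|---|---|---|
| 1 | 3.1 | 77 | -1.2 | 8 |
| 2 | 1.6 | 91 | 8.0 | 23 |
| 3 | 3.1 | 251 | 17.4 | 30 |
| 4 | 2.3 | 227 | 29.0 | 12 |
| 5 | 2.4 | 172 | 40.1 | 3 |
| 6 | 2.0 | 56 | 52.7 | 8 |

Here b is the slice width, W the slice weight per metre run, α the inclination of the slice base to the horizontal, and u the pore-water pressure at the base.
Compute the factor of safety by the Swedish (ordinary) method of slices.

FS = 1.19

Ordinary method of slices: FS = Σ[c'·Δl_i + (W_i cosα_i − u_i·Δl_i)·tanφ'] / Σ W_i sinα_i, with Δl_i = b_i / cosα_i.
Slice 1: Δl = 3.1/cos(-1.2°) = 3.101 m; N'_1 = 77·cos(-1.2°) − 8·3.101 = 52.2; c'Δl = 39.07; W sinα = -1.6
Slice 2: Δl = 1.6/cos8.0° = 1.616 m; N'_2 = 91·cos8.0° − 23·1.616 = 53.0; c'Δl = 20.36; W sinα = 12.7
Slice 3: Δl = 3.1/cos17.4° = 3.249 m; N'_3 = 251·cos17.4° − 30·3.249 = 142.1; c'Δl = 40.93; W sinα = 75.1
Slice 4: Δl = 2.3/cos29.0° = 2.630 m; N'_4 = 227·cos29.0° − 12·2.630 = 167.0; c'Δl = 33.13; W sinα = 110.1
Slice 5: Δl = 2.4/cos40.1° = 3.138 m; N'_5 = 172·cos40.1° − 3·3.138 = 122.2; c'Δl = 39.53; W sinα = 110.8
Slice 6: Δl = 2.0/cos52.7° = 3.300 m; N'_6 = 56·cos52.7° − 8·3.300 = 7.5; c'Δl = 41.58; W sinα = 44.5
Σc'Δl = 214.6 kN/m; ΣN' = 543.9 kN/m; ΣW sinα = 351.5 kN/m
Resisting = 214.6 + 543.9·tan20.5° = 214.6 + 203.3 = 418.0 kN/m
FS = 418.0 / 351.5 = 1.189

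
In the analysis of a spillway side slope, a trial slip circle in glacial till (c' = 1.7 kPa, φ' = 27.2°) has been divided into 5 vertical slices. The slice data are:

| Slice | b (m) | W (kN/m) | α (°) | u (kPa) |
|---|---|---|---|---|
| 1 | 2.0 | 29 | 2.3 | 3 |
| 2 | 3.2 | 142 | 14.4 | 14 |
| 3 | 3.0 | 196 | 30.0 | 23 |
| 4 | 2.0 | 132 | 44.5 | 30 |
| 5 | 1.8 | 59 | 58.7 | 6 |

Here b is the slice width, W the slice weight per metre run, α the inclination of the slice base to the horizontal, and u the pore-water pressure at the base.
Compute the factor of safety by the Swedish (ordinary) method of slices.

Ordinary method of slices: FS = Σ[c'·Δl_i + (W_i cosα_i − u_i·Δl_i)·tanφ'] / Σ W_i sinα_i, with Δl_i = b_i / cosα_i.
Slice 1: Δl = 2.0/cos2.3° = 2.002 m; N'_1 = 29·cos2.3° − 3·2.002 = 23.0; c'Δl = 3.40; W sinα = 1.2
Slice 2: Δl = 3.2/cos14.4° = 3.304 m; N'_2 = 142·cos14.4° − 14·3.304 = 91.3; c'Δl = 5.62; W sinα = 35.3
Slice 3: Δl = 3.0/cos30.0° = 3.464 m; N'_3 = 196·cos30.0° − 23·3.464 = 90.1; c'Δl = 5.89; W sinα = 98.0
Slice 4: Δl = 2.0/cos44.5° = 2.804 m; N'_4 = 132·cos44.5° − 30·2.804 = 10.0; c'Δl = 4.77; W sinα = 92.5
Slice 5: Δl = 1.8/cos58.7° = 3.465 m; N'_5 = 59·cos58.7° − 6·3.465 = 9.9; c'Δl = 5.89; W sinα = 50.4
Σc'Δl = 25.6 kN/m; ΣN' = 224.2 kN/m; ΣW sinα = 277.4 kN/m
Resisting = 25.6 + 224.2·tan27.2° = 25.6 + 115.2 = 140.8 kN/m
FS = 140.8 / 277.4 = 0.508

FS = 0.51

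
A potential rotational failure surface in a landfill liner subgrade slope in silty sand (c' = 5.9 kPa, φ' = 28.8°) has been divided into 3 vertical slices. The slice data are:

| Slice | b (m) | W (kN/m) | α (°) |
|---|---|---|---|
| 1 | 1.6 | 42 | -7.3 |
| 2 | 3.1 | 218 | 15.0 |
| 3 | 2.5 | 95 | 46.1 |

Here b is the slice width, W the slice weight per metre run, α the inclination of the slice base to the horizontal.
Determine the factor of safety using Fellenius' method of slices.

Ordinary method of slices: FS = Σ[c'·Δl_i + (W_i cosα_i)·tanφ'] / Σ W_i sinα_i, with Δl_i = b_i / cosα_i.
Slice 1: Δl = 1.6/cos(-7.3°) = 1.613 m; N'_1 = 42·cos(-7.3°) = 41.7; c'Δl = 9.52; W sinα = -5.3
Slice 2: Δl = 3.1/cos15.0° = 3.209 m; N'_2 = 218·cos15.0° = 210.6; c'Δl = 18.94; W sinα = 56.4
Slice 3: Δl = 2.5/cos46.1° = 3.605 m; N'_3 = 95·cos46.1° = 65.9; c'Δl = 21.27; W sinα = 68.5
Σc'Δl = 49.7 kN/m; ΣN' = 318.1 kN/m; ΣW sinα = 119.5 kN/m
Resisting = 49.7 + 318.1·tan28.8° = 49.7 + 174.9 = 224.6 kN/m
FS = 224.6 / 119.5 = 1.879

FS = 1.88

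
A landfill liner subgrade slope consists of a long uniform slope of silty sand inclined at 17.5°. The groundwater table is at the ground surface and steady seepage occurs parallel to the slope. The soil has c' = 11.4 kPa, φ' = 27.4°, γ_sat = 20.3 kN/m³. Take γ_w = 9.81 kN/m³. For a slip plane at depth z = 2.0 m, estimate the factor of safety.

FS = 1.83

With seepage parallel to the slope and the water table at the surface, the effective normal stress on the slip plane uses the buoyant unit weight γ' = γ_sat − γ_w while the driving shear stress uses γ_sat:
FS = [c' + γ' z cos²β tanφ'] / [γ_sat z sinβ cosβ]
γ' = 20.3 − 9.81 = 10.49 kN/m³
Numerator = 11.4 + 10.49·2.0·cos²17.5°·tan27.4° = 11.4 + 10.49·2.0·0.9096·0.5184 = 21.292 kPa
Denominator = 20.3·2.0·sin17.5°·cos17.5° = 20.3·2.0·0.3007·0.9537 = 11.644 kPa
FS = 21.292 / 11.644 = 1.829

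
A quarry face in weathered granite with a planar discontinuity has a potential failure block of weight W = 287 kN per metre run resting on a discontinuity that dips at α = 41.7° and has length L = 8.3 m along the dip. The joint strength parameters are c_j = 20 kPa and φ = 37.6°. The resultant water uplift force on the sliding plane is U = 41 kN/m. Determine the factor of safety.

Resolving the block weight along and normal to the plane and applying the Mohr–Coulomb strength on the joint:
N' = W cosα − U = 287·cos41.7° − 41 = 173.3 kN/m
Driving force T = W sinα = 287·sin41.7° = 190.9 kN/m
Resisting force R = c_j·L + N'·tanφ = 20·8.3 + 173.3·tan37.6° = 166.0 + 133.4 = 299.4 kN/m
FS = R / T = 299.4 / 190.9 = 1.568

FS = 1.57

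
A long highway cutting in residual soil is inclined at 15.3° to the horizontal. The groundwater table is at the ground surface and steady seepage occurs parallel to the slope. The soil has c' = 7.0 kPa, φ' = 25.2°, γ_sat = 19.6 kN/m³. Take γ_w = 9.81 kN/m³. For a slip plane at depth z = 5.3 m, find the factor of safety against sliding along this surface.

With seepage parallel to the slope and the water table at the surface, the effective normal stress on the slip plane uses the buoyant unit weight γ' = γ_sat − γ_w while the driving shear stress uses γ_sat:
FS = [c' + γ' z cos²β tanφ'] / [γ_sat z sinβ cosβ]
γ' = 19.6 − 9.81 = 9.79 kN/m³
Numerator = 7.0 + 9.79·5.3·cos²15.3°·tan25.2° = 7.0 + 9.79·5.3·0.9304·0.4706 = 29.716 kPa
Denominator = 19.6·5.3·sin15.3°·cos15.3° = 19.6·5.3·0.2639·0.9646 = 26.440 kPa
FS = 29.716 / 26.440 = 1.124

FS = 1.12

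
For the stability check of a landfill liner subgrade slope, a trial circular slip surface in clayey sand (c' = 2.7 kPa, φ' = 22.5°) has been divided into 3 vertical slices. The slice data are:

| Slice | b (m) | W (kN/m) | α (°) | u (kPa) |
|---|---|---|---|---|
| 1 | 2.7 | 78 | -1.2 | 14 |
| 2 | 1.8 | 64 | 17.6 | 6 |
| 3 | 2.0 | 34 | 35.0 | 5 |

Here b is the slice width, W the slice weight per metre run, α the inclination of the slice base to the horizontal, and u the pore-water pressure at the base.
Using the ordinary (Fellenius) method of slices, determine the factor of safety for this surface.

FS = 1.68

Ordinary method of slices: FS = Σ[c'·Δl_i + (W_i cosα_i − u_i·Δl_i)·tanφ'] / Σ W_i sinα_i, with Δl_i = b_i / cosα_i.
Slice 1: Δl = 2.7/cos(-1.2°) = 2.701 m; N'_1 = 78·cos(-1.2°) − 14·2.701 = 40.2; c'Δl = 7.29; W sinα = -1.6
Slice 2: Δl = 1.8/cos17.6° = 1.888 m; N'_2 = 64·cos17.6° − 6·1.888 = 49.7; c'Δl = 5.10; W sinα = 19.4
Slice 3: Δl = 2.0/cos35.0° = 2.442 m; N'_3 = 34·cos35.0° − 5·2.442 = 15.6; c'Δl = 6.59; W sinα = 19.5
Σc'Δl = 19.0 kN/m; ΣN' = 105.5 kN/m; ΣW sinα = 37.2 kN/m
Resisting = 19.0 + 105.5·tan22.5° = 19.0 + 43.7 = 62.7 kN/m
FS = 62.7 / 37.2 = 1.684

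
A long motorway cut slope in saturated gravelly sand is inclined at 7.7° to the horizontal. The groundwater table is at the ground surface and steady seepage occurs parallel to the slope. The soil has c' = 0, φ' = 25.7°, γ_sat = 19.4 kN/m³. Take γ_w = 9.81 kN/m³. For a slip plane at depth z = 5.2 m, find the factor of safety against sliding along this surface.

With seepage parallel to the slope and the water table at the surface, the effective normal stress on the slip plane uses the buoyant unit weight γ' = γ_sat − γ_w while the driving shear stress uses γ_sat:
FS = [c' + γ' z cos²β tanφ'] / [γ_sat z sinβ cosβ]
(For c' = 0 this reduces to FS = (γ'/γ_sat)·tanφ'/tanβ.)
γ' = 19.4 − 9.81 = 9.59 kN/m³
Numerator = 0.0 + 9.59·5.2·cos²7.7°·tan25.7° = 0.0 + 9.59·5.2·0.9820·0.4813 = 23.569 kPa
Denominator = 19.4·5.2·sin7.7°·cos7.7° = 19.4·5.2·0.1340·0.9910 = 13.395 kPa
FS = 23.569 / 13.395 = 1.760

FS = 1.76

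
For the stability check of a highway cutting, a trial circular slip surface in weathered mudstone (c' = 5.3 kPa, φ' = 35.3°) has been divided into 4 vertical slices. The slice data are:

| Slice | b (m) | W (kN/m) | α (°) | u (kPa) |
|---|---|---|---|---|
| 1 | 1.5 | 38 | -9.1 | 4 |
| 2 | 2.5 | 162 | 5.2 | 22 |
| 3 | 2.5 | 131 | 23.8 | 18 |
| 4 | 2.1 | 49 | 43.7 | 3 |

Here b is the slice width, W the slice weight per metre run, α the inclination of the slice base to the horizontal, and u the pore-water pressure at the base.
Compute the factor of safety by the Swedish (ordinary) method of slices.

Ordinary method of slices: FS = Σ[c'·Δl_i + (W_i cosα_i − u_i·Δl_i)·tanφ'] / Σ W_i sinα_i, with Δl_i = b_i / cosα_i.
Slice 1: Δl = 1.5/cos(-9.1°) = 1.519 m; N'_1 = 38·cos(-9.1°) − 4·1.519 = 31.4; c'Δl = 8.05; W sinα = -6.0
Slice 2: Δl = 2.5/cos5.2° = 2.510 m; N'_2 = 162·cos5.2° − 22·2.510 = 106.1; c'Δl = 13.30; W sinα = 14.7
Slice 3: Δl = 2.5/cos23.8° = 2.732 m; N'_3 = 131·cos23.8° − 18·2.732 = 70.7; c'Δl = 14.48; W sinα = 52.9
Slice 4: Δl = 2.1/cos43.7° = 2.905 m; N'_4 = 49·cos43.7° − 3·2.905 = 26.7; c'Δl = 15.39; W sinα = 33.9
Σc'Δl = 51.2 kN/m; ΣN' = 234.9 kN/m; ΣW sinα = 95.4 kN/m
Resisting = 51.2 + 234.9·tan35.3° = 51.2 + 166.3 = 217.6 kN/m
FS = 217.6 / 95.4 = 2.281

FS = 2.28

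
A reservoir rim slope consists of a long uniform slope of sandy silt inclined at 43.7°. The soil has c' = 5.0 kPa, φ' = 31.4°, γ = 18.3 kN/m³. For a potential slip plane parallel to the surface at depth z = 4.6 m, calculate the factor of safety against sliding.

For an infinite slope with a slip plane parallel to the surface (no pore pressure): FS = [c' + γz cos²β tanφ'] / [γz sinβ cosβ].
γz = 18.3·4.6 = 84.18 kN/m²
Numerator = 5.0 + 84.18·cos²43.7°·tan31.4° = 5.0 + 84.18·0.5227·0.6104 = 31.857 kPa
Denominator = 84.18·sin43.7°·cos43.7° = 84.18·0.6909·0.7230 = 42.047 kPa
FS = 31.857 / 42.047 = 0.758

FS = 0.76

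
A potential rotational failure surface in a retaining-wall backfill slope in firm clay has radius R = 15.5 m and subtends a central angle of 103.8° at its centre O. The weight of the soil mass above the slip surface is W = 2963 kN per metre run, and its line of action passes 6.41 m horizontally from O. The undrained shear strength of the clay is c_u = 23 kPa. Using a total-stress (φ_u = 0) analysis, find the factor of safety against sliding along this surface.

Taking moments about the centre O, the resisting moment is provided by the undrained shear strength acting along the arc:
Arc length L_a = R·θ = 15.5·(103.8°·π/180) = 15.5·1.8117 = 28.08 m
M_R = c_u·L_a·R = 23·28.08·15.5 = 10010.7 kN·m/m
M_D = W·d = 2963·6.41 = 18992.8 kN·m/m
FS = M_R / M_D = 10010.7 / 18992.8 = 0.527

FS = 0.53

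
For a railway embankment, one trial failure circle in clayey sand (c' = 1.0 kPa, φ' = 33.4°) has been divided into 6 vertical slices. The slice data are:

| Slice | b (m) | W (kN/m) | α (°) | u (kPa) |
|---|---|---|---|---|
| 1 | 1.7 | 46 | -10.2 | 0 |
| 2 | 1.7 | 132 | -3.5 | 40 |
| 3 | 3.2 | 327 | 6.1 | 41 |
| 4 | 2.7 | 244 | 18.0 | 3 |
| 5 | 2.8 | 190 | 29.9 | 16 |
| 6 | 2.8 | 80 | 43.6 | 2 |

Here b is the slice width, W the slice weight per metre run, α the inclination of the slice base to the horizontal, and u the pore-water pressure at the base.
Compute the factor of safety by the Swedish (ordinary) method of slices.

FS = 1.93

Ordinary method of slices: FS = Σ[c'·Δl_i + (W_i cosα_i − u_i·Δl_i)·tanφ'] / Σ W_i sinα_i, with Δl_i = b_i / cosα_i.
Slice 1: Δl = 1.7/cos(-10.2°) = 1.727 m; N'_1 = 46·cos(-10.2°) − 0·1.727 = 45.3; c'Δl = 1.73; W sinα = -8.1
Slice 2: Δl = 1.7/cos(-3.5°) = 1.703 m; N'_2 = 132·cos(-3.5°) − 40·1.703 = 63.6; c'Δl = 1.70; W sinα = -8.1
Slice 3: Δl = 3.2/cos6.1° = 3.218 m; N'_3 = 327·cos6.1° − 41·3.218 = 193.2; c'Δl = 3.22; W sinα = 34.7
Slice 4: Δl = 2.7/cos18.0° = 2.839 m; N'_4 = 244·cos18.0° − 3·2.839 = 223.5; c'Δl = 2.84; W sinα = 75.4
Slice 5: Δl = 2.8/cos29.9° = 3.230 m; N'_5 = 190·cos29.9° − 16·3.230 = 113.0; c'Δl = 3.23; W sinα = 94.7
Slice 6: Δl = 2.8/cos43.6° = 3.866 m; N'_6 = 80·cos43.6° − 2·3.866 = 50.2; c'Δl = 3.87; W sinα = 55.2
Σc'Δl = 16.6 kN/m; ΣN' = 688.9 kN/m; ΣW sinα = 243.8 kN/m
Resisting = 16.6 + 688.9·tan33.4° = 16.6 + 454.2 = 470.8 kN/m
FS = 470.8 / 243.8 = 1.931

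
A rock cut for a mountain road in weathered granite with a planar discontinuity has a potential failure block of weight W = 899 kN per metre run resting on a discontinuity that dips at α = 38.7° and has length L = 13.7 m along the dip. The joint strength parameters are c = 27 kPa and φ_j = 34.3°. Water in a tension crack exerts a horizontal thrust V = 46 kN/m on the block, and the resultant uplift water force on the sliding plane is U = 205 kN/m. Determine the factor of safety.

Resolving the block weight along and normal to the plane and applying the Mohr–Coulomb strength on the joint:
N' = W cosα − U − V sinα = 899·cos38.7° − 205 − 46·sin38.7° = 467.8 kN/m
Driving force T = W sinα + V cosα = 899·sin38.7° + 46·cos38.7° = 598.0 kN/m
Resisting force R = c·L + N'·tanφ_j = 27·13.7 + 467.8·tan34.3° = 369.9 + 319.1 = 689.0 kN/m
FS = R / T = 689.0 / 598.0 = 1.152

FS = 1.15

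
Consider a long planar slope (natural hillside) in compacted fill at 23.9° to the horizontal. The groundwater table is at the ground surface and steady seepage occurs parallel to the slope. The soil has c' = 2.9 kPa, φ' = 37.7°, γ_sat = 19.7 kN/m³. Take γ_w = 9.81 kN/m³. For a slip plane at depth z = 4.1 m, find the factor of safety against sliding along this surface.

With seepage parallel to the slope and the water table at the surface, the effective normal stress on the slip plane uses the buoyant unit weight γ' = γ_sat − γ_w while the driving shear stress uses γ_sat:
FS = [c' + γ' z cos²β tanφ'] / [γ_sat z sinβ cosβ]
γ' = 19.7 − 9.81 = 9.89 kN/m³
Numerator = 2.9 + 9.89·4.1·cos²23.9°·tan37.7° = 2.9 + 9.89·4.1·0.8359·0.7729 = 29.096 kPa
Denominator = 19.7·4.1·sin23.9°·cos23.9° = 19.7·4.1·0.4051·0.9143 = 29.917 kPa
FS = 29.096 / 29.917 = 0.973

FS = 0.97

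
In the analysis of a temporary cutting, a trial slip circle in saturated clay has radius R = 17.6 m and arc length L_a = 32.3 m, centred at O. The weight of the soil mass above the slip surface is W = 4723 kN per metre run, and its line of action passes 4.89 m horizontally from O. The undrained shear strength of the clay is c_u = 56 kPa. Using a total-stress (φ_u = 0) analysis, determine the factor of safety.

Taking moments about the centre O, the resisting moment is provided by the undrained shear strength acting along the arc:
M_R = c_u·L_a·R = 56·32.30·17.6 = 31834.9 kN·m/m
M_D = W·d = 4723·4.89 = 23095.5 kN·m/m
FS = M_R / M_D = 31834.9 / 23095.5 = 1.378

FS = 1.38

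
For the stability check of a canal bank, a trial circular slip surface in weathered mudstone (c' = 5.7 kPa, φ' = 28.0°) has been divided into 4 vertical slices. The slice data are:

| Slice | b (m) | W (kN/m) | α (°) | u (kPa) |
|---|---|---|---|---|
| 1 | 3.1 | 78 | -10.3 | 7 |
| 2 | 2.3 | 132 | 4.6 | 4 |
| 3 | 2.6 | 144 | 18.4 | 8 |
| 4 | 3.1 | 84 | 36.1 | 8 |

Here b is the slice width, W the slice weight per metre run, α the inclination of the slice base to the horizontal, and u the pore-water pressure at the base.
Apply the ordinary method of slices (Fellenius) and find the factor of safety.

FS = 2.66

Ordinary method of slices: FS = Σ[c'·Δl_i + (W_i cosα_i − u_i·Δl_i)·tanφ'] / Σ W_i sinα_i, with Δl_i = b_i / cosα_i.
Slice 1: Δl = 3.1/cos(-10.3°) = 3.151 m; N'_1 = 78·cos(-10.3°) − 7·3.151 = 54.7; c'Δl = 17.96; W sinα = -13.9
Slice 2: Δl = 2.3/cos4.6° = 2.307 m; N'_2 = 132·cos4.6° − 4·2.307 = 122.3; c'Δl = 13.15; W sinα = 10.6
Slice 3: Δl = 2.6/cos18.4° = 2.740 m; N'_3 = 144·cos18.4° − 8·2.740 = 114.7; c'Δl = 15.62; W sinα = 45.5
Slice 4: Δl = 3.1/cos36.1° = 3.837 m; N'_4 = 84·cos36.1° − 8·3.837 = 37.2; c'Δl = 21.87; W sinα = 49.5
Σc'Δl = 68.6 kN/m; ΣN' = 328.9 kN/m; ΣW sinα = 91.6 kN/m
Resisting = 68.6 + 328.9·tan28.0° = 68.6 + 174.9 = 243.5 kN/m
FS = 243.5 / 91.6 = 2.659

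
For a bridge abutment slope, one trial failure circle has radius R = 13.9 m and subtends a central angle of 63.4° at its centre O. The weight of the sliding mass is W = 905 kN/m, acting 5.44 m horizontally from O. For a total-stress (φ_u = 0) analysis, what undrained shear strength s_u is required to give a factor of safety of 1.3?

s_u = 29.9 kPa

FS = s_u·L_a·R / (W·d), so s_u = FS·W·d / (L_a·R).
Arc length L_a = R·θ = 13.9·(63.4°·π/180) = 13.9·1.1065 = 15.38 m
s_u = 1.3·905·5.44 / (15.38·13.9) = 6400.2 / 213.79 = 29.94 kPa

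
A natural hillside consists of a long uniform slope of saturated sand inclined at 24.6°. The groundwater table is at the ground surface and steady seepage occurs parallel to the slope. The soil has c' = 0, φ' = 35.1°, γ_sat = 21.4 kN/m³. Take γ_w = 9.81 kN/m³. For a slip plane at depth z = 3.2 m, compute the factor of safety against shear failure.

With seepage parallel to the slope and the water table at the surface, the effective normal stress on the slip plane uses the buoyant unit weight γ' = γ_sat − γ_w while the driving shear stress uses γ_sat:
FS = [c' + γ' z cos²β tanφ'] / [γ_sat z sinβ cosβ]
(For c' = 0 this reduces to FS = (γ'/γ_sat)·tanφ'/tanβ.)
γ' = 21.4 − 9.81 = 11.59 kN/m³
Numerator = 0.0 + 11.59·3.2·cos²24.6°·tan35.1° = 0.0 + 11.59·3.2·0.8267·0.7028 = 21.549 kPa
Denominator = 21.4·3.2·sin24.6°·cos24.6° = 21.4·3.2·0.4163·0.9092 = 25.920 kPa
FS = 21.549 / 25.920 = 0.831

FS = 0.83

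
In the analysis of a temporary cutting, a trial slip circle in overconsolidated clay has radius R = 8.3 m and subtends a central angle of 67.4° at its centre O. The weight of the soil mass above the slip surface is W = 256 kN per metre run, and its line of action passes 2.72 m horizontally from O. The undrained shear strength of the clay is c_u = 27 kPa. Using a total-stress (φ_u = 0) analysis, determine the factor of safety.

Taking moments about the centre O, the resisting moment is provided by the undrained shear strength acting along the arc:
Arc length L_a = R·θ = 8.3·(67.4°·π/180) = 8.3·1.1764 = 9.76 m
M_R = c_u·L_a·R = 27·9.76·8.3 = 2188.0 kN·m/m
M_D = W·d = 256·2.72 = 696.3 kN·m/m
FS = M_R / M_D = 2188.0 / 696.3 = 3.142

FS = 3.14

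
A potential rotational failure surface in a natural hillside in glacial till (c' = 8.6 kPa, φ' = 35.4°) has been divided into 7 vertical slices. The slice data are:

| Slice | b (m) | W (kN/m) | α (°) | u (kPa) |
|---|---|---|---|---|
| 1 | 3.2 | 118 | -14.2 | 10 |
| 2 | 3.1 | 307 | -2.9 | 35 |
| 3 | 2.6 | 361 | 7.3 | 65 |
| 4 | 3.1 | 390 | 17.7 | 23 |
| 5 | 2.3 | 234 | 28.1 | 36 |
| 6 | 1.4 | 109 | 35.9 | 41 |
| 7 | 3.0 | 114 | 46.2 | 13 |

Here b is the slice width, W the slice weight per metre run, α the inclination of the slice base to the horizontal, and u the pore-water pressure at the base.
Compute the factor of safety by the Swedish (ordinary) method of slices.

Ordinary method of slices: FS = Σ[c'·Δl_i + (W_i cosα_i − u_i·Δl_i)·tanφ'] / Σ W_i sinα_i, with Δl_i = b_i / cosα_i.
Slice 1: Δl = 3.2/cos(-14.2°) = 3.301 m; N'_1 = 118·cos(-14.2°) − 10·3.301 = 81.4; c'Δl = 28.39; W sinα = -28.9
Slice 2: Δl = 3.1/cos(-2.9°) = 3.104 m; N'_2 = 307·cos(-2.9°) − 35·3.104 = 198.0; c'Δl = 26.69; W sinα = -15.5
Slice 3: Δl = 2.6/cos7.3° = 2.621 m; N'_3 = 361·cos7.3° − 65·2.621 = 187.7; c'Δl = 22.54; W sinα = 45.9
Slice 4: Δl = 3.1/cos17.7° = 3.254 m; N'_4 = 390·cos17.7° − 23·3.254 = 296.7; c'Δl = 27.98; W sinα = 118.6
Slice 5: Δl = 2.3/cos28.1° = 2.607 m; N'_5 = 234·cos28.1° − 36·2.607 = 112.6; c'Δl = 22.42; W sinα = 110.2
Slice 6: Δl = 1.4/cos35.9° = 1.728 m; N'_6 = 109·cos35.9° − 41·1.728 = 17.4; c'Δl = 14.86; W sinα = 63.9
Slice 7: Δl = 3.0/cos46.2° = 4.334 m; N'_7 = 114·cos46.2° − 13·4.334 = 22.6; c'Δl = 37.28; W sinα = 82.3
Σc'Δl = 180.2 kN/m; ΣN' = 916.3 kN/m; ΣW sinα = 376.4 kN/m
Resisting = 180.2 + 916.3·tan35.4° = 180.2 + 651.2 = 831.3 kN/m
FS = 831.3 / 376.4 = 2.209

FS = 2.21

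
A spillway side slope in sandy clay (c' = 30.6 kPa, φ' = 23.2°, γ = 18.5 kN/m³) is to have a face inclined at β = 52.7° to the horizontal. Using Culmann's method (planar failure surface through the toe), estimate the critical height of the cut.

H_c = 37.31 m

Culmann's analysis gives the critical failure plane at α_cr = (β + φ')/2 = (52.7 + 23.2)/2 = 38.0°, and the critical height
H_c = (4c'/γ) · sinβ cosφ' / [1 − cos(β − φ')]
    = (4·30.6/18.5) · sin52.7°·cos23.2° / [1 − cos(29.5°)]
    = 6.616 · 0.7955·0.9191 / [1 − 0.8704]
    = 6.616 · 0.7311 / 0.1296
    = 37.31 m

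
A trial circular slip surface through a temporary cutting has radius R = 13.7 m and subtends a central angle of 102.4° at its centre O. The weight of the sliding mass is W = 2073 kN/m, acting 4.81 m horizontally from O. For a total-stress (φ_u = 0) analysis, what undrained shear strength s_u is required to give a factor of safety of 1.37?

s_u = 40.7 kPa

FS = s_u·L_a·R / (W·d), so s_u = FS·W·d / (L_a·R).
Arc length L_a = R·θ = 13.7·(102.4°·π/180) = 13.7·1.7872 = 24.48 m
s_u = 1.37·2073·4.81 / (24.48·13.7) = 13660.4 / 335.44 = 40.72 kPa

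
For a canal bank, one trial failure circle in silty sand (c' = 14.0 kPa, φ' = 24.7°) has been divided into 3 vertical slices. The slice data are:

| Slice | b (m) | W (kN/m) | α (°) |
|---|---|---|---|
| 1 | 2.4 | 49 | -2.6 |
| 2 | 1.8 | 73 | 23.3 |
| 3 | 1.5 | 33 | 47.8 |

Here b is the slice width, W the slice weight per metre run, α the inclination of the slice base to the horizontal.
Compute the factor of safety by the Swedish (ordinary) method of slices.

FS = 3.05

Ordinary method of slices: FS = Σ[c'·Δl_i + (W_i cosα_i)·tanφ'] / Σ W_i sinα_i, with Δl_i = b_i / cosα_i.
Slice 1: Δl = 2.4/cos(-2.6°) = 2.402 m; N'_1 = 49·cos(-2.6°) = 48.9; c'Δl = 33.63; W sinα = -2.2
Slice 2: Δl = 1.8/cos23.3° = 1.960 m; N'_2 = 73·cos23.3° = 67.0; c'Δl = 27.44; W sinα = 28.9
Slice 3: Δl = 1.5/cos47.8° = 2.233 m; N'_3 = 33·cos47.8° = 22.2; c'Δl = 31.26; W sinα = 24.4
Σc'Δl = 92.3 kN/m; ΣN' = 138.2 kN/m; ΣW sinα = 51.1 kN/m
Resisting = 92.3 + 138.2·tan24.7° = 92.3 + 63.5 = 155.9 kN/m
FS = 155.9 / 51.1 = 3.051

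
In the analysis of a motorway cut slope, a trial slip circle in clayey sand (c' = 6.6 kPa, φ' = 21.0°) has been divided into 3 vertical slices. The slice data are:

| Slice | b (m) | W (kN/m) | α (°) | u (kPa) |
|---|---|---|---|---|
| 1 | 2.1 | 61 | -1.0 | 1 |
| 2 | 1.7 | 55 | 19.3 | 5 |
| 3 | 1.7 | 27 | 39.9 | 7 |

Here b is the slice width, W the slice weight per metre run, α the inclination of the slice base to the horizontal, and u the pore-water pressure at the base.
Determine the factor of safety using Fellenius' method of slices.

FS = 2.37

Ordinary method of slices: FS = Σ[c'·Δl_i + (W_i cosα_i − u_i·Δl_i)·tanφ'] / Σ W_i sinα_i, with Δl_i = b_i / cosα_i.
Slice 1: Δl = 2.1/cos(-1.0°) = 2.100 m; N'_1 = 61·cos(-1.0°) − 1·2.100 = 58.9; c'Δl = 13.86; W sinα = -1.1
Slice 2: Δl = 1.7/cos19.3° = 1.801 m; N'_2 = 55·cos19.3° − 5·1.801 = 42.9; c'Δl = 11.89; W sinα = 18.2
Slice 3: Δl = 1.7/cos39.9° = 2.216 m; N'_3 = 27·cos39.9° − 7·2.216 = 5.2; c'Δl = 14.63; W sinα = 17.3
Σc'Δl = 40.4 kN/m; ΣN' = 107.0 kN/m; ΣW sinα = 34.4 kN/m
Resisting = 40.4 + 107.0·tan21.0° = 40.4 + 41.1 = 81.4 kN/m
FS = 81.4 / 34.4 = 2.365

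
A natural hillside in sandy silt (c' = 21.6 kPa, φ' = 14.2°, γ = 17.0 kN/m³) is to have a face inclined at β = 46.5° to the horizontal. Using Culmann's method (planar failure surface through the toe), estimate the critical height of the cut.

Culmann's analysis gives the critical failure plane at α_cr = (β + φ')/2 = (46.5 + 14.2)/2 = 30.4°, and the critical height
H_c = (4c'/γ) · sinβ cosφ' / [1 − cos(β − φ')]
    = (4·21.6/17.0) · sin46.5°·cos14.2° / [1 − cos(32.3°)]
    = 5.082 · 0.7254·0.9694 / [1 − 0.8453]
    = 5.082 · 0.7032 / 0.1547
    = 23.10 m

H_c = 23.10 m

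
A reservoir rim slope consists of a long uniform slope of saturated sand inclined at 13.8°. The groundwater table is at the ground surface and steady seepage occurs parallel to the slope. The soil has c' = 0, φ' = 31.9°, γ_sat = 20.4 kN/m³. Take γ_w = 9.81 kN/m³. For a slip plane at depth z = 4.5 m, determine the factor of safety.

With seepage parallel to the slope and the water table at the surface, the effective normal stress on the slip plane uses the buoyant unit weight γ' = γ_sat − γ_w while the driving shear stress uses γ_sat:
FS = [c' + γ' z cos²β tanφ'] / [γ_sat z sinβ cosβ]
(For c' = 0 this reduces to FS = (γ'/γ_sat)·tanφ'/tanβ.)
γ' = 20.4 − 9.81 = 10.59 kN/m³
Numerator = 0.0 + 10.59·4.5·cos²13.8°·tan31.9° = 0.0 + 10.59·4.5·0.9431·0.6224 = 27.975 kPa
Denominator = 20.4·4.5·sin13.8°·cos13.8° = 20.4·4.5·0.2385·0.9711 = 21.265 kPa
FS = 27.975 / 21.265 = 1.316

FS = 1.32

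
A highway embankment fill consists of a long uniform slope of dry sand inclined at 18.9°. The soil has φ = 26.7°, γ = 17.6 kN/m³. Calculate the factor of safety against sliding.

For a dry cohesionless infinite slope the factor of safety is FS = tanφ / tanβ.
FS = tan26.7° / tan18.9° = 0.5029 / 0.3424 = 1.469

FS = 1.47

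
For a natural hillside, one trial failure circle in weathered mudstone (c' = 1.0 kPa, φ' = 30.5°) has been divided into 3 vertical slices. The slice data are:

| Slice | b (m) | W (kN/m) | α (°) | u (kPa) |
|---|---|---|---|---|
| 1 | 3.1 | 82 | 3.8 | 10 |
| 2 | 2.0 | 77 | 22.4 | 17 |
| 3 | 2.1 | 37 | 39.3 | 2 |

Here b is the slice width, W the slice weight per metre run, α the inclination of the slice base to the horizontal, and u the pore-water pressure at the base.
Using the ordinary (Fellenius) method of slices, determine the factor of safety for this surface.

FS = 1.23

Ordinary method of slices: FS = Σ[c'·Δl_i + (W_i cosα_i − u_i·Δl_i)·tanφ'] / Σ W_i sinα_i, with Δl_i = b_i / cosα_i.
Slice 1: Δl = 3.1/cos3.8° = 3.107 m; N'_1 = 82·cos3.8° − 10·3.107 = 50.8; c'Δl = 3.11; W sinα = 5.4
Slice 2: Δl = 2.0/cos22.4° = 2.163 m; N'_2 = 77·cos22.4° − 17·2.163 = 34.4; c'Δl = 2.16; W sinα = 29.3
Slice 3: Δl = 2.1/cos39.3° = 2.714 m; N'_3 = 37·cos39.3° − 2·2.714 = 23.2; c'Δl = 2.71; W sinα = 23.4
Σc'Δl = 8.0 kN/m; ΣN' = 108.4 kN/m; ΣW sinα = 58.2 kN/m
Resisting = 8.0 + 108.4·tan30.5° = 8.0 + 63.8 = 71.8 kN/m
FS = 71.8 / 58.2 = 1.234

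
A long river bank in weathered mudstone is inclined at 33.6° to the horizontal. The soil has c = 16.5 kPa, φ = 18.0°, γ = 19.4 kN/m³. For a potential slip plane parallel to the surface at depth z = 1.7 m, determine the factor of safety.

FS = 1.57

For an infinite slope with a slip plane parallel to the surface (no pore pressure): FS = [c + γz cos²β tanφ] / [γz sinβ cosβ].
γz = 19.4·1.7 = 32.98 kN/m²
Numerator = 16.5 + 32.98·cos²33.6°·tan18.0° = 16.5 + 32.98·0.6938·0.3249 = 23.934 kPa
Denominator = 32.98·sin33.6°·cos33.6° = 32.98·0.5534·0.8329 = 15.202 kPa
FS = 23.934 / 15.202 = 1.574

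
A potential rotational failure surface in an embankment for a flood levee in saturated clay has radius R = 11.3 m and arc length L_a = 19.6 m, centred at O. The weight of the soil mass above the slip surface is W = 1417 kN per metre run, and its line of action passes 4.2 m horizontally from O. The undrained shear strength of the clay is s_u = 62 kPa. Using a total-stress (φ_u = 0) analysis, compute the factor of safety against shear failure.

FS = 2.31

Taking moments about the centre O, the resisting moment is provided by the undrained shear strength acting along the arc:
M_R = s_u·L_a·R = 62·19.60·11.3 = 13731.8 kN·m/m
M_D = W·d = 1417·4.2 = 5951.4 kN·m/m
FS = M_R / M_D = 13731.8 / 5951.4 = 2.307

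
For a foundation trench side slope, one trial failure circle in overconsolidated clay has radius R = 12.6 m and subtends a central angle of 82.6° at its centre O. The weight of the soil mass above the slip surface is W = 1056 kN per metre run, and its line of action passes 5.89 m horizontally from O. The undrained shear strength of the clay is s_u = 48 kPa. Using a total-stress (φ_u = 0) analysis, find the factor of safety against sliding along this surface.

Taking moments about the centre O, the resisting moment is provided by the undrained shear strength acting along the arc:
Arc length L_a = R·θ = 12.6·(82.6°·π/180) = 12.6·1.4416 = 18.16 m
M_R = s_u·L_a·R = 48·18.16·12.6 = 10986.0 kN·m/m
M_D = W·d = 1056·5.89 = 6219.8 kN·m/m
FS = M_R / M_D = 10986.0 / 6219.8 = 1.766

FS = 1.77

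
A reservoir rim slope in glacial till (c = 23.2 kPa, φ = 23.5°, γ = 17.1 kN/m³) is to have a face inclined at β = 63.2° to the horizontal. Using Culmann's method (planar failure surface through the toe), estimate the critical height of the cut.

Culmann's analysis gives the critical failure plane at α_cr = (β + φ)/2 = (63.2 + 23.5)/2 = 43.4°, and the critical height
H_c = (4c/γ) · sinβ cosφ / [1 − cos(β − φ)]
    = (4·23.2/17.1) · sin63.2°·cos23.5° / [1 − cos(39.7°)]
    = 5.427 · 0.8926·0.9171 / [1 − 0.7694]
    = 5.427 · 0.8186 / 0.2306
    = 19.26 m

H_c = 19.26 m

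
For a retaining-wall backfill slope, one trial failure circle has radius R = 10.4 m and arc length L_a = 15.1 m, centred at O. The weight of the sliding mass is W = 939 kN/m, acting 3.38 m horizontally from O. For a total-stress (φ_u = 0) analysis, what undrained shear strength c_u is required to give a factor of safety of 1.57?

c_u = 31.7 kPa

FS = c_u·L_a·R / (W·d), so c_u = FS·W·d / (L_a·R).
c_u = 1.57·939·3.38 / (15.10·10.4) = 4982.9 / 157.04 = 31.73 kPa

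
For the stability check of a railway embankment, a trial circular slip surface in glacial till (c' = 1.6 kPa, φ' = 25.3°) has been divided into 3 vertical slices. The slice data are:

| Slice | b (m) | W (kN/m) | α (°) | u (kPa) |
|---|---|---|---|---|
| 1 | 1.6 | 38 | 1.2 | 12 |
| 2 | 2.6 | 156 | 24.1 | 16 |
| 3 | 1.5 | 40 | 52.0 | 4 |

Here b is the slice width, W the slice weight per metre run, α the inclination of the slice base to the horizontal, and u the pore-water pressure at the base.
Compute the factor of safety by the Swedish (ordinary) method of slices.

FS = 0.76

Ordinary method of slices: FS = Σ[c'·Δl_i + (W_i cosα_i − u_i·Δl_i)·tanφ'] / Σ W_i sinα_i, with Δl_i = b_i / cosα_i.
Slice 1: Δl = 1.6/cos1.2° = 1.600 m; N'_1 = 38·cos1.2° − 12·1.600 = 18.8; c'Δl = 2.56; W sinα = 0.8
Slice 2: Δl = 2.6/cos24.1° = 2.848 m; N'_2 = 156·cos24.1° − 16·2.848 = 96.8; c'Δl = 4.56; W sinα = 63.7
Slice 3: Δl = 1.5/cos52.0° = 2.436 m; N'_3 = 40·cos52.0° − 4·2.436 = 14.9; c'Δl = 3.90; W sinα = 31.5
Σc'Δl = 11.0 kN/m; ΣN' = 130.5 kN/m; ΣW sinα = 96.0 kN/m
Resisting = 11.0 + 130.5·tan25.3° = 11.0 + 61.7 = 72.7 kN/m
FS = 72.7 / 96.0 = 0.757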